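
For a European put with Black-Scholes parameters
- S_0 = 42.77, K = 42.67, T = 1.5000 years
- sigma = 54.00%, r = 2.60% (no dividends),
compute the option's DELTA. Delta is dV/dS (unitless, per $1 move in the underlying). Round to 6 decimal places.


Answer: Delta = -0.347090

Derivation:
d1 = 0.3931897121; d2 = -0.2681725184
phi(d1) = 0.3692661549; exp(-qT) = 1.0000000000; exp(-rT) = 0.9617507091
N(-d1) = 0.3470896838
Delta = -exp(-qT) * N(-d1) = -1.0000000000 * 0.3470896838 = -0.347090


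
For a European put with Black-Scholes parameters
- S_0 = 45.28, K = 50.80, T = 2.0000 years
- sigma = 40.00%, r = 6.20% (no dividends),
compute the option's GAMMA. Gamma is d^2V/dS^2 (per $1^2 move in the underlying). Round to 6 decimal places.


d1 = 0.2986979545; d2 = -0.2669874705
phi(d1) = 0.3815364964; exp(-qT) = 1.0000000000; exp(-rT) = 0.8833798409
Gamma = exp(-qT) * phi(d1) / (S * sigma * sqrt(T)) = 1.0000000000 * 0.3815364964 / (45.2800 * 0.4000 * 1.4142135624) = 0.014895

Answer: Gamma = 0.014895


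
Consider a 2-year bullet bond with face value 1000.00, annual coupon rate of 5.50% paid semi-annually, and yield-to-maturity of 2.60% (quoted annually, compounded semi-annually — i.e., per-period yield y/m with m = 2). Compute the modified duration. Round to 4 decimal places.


Coupon per period c = face * coupon_rate / m = 27.500000
Periods per year m = 2; per-period yield y/m = 0.013000
Number of cashflows N = 4
Cashflows (t years, CF_t, discount factor 1/(1+y/m)^(m*t), PV):
  t = 0.5000: CF_t = 27.500000, DF = 0.987167, PV = 27.147088
  t = 1.0000: CF_t = 27.500000, DF = 0.974498, PV = 26.798705
  t = 1.5000: CF_t = 27.500000, DF = 0.961992, PV = 26.454792
  t = 2.0000: CF_t = 1027.500000, DF = 0.949647, PV = 975.762333
Price P = sum_t PV_t = 1056.162918
First compute Macaulay numerator sum_t t * PV_t:
  t * PV_t at t = 0.5000: 13.573544
  t * PV_t at t = 1.0000: 26.798705
  t * PV_t at t = 1.5000: 39.682189
  t * PV_t at t = 2.0000: 1951.524666
Macaulay duration D = 2031.579103 / 1056.162918 = 1.923547
Modified duration = D / (1 + y/m) = 1.923547 / (1 + 0.013000) = 1.898862

Answer: Modified duration = 1.8989


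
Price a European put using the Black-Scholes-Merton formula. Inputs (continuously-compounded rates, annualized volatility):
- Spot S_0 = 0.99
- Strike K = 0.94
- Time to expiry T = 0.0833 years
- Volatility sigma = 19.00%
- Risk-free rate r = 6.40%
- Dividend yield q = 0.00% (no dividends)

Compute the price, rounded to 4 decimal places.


Answer: Price = 0.0041

Derivation:
d1 = (ln(S/K) + (r - q + 0.5*sigma^2) * T) / (sigma * sqrt(T)) = 1.06970671
d2 = d1 - sigma * sqrt(T) = 1.01486940
exp(-rT) = 0.99468299; exp(-qT) = 1.00000000
P = K * exp(-rT) * N(-d2) - S_0 * exp(-qT) * N(-d1)
N(-d1) = 0.14237567; N(-d2) = 0.15508404
P = 0.9400 * 0.99468299 * 0.15508404 - 0.9900 * 1.00000000 * 0.14237567 = 0.0041


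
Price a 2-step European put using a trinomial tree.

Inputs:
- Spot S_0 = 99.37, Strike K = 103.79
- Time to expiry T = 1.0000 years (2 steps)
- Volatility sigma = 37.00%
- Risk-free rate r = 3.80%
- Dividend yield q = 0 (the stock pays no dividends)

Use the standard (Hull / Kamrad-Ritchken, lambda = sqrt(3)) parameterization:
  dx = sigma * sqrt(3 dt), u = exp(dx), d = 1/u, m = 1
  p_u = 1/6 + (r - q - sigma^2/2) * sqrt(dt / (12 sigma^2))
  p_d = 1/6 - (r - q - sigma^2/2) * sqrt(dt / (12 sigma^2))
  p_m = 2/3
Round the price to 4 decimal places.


dt = T/N = 0.500000; dx = sigma*sqrt(3*dt) = 0.453156
u = exp(dx) = 1.573269; d = 1/u = 0.635619
p_u = 0.149868, p_m = 0.666667, p_d = 0.183466
Discount per step: exp(-r*dt) = 0.981179
Stock lattice S(k, j) with j the centered position index:
  k=0: S(0,+0) = 99.3700
  k=1: S(1,-1) = 63.1615; S(1,+0) = 99.3700; S(1,+1) = 156.3357
  k=2: S(2,-2) = 40.1467; S(2,-1) = 63.1615; S(2,+0) = 99.3700; S(2,+1) = 156.3357; S(2,+2) = 245.9582
Terminal payoffs V(N, j) = max(K - S_T, 0):
  V(2,-2) = 63.643348; V(2,-1) = 40.628518; V(2,+0) = 4.420000; V(2,+1) = 0.000000; V(2,+2) = 0.000000
Backward induction: V(k, j) = exp(-r*dt) * [p_u * V(k+1, j+1) + p_m * V(k+1, j) + p_d * V(k+1, j-1)]
  V(1,-1) = exp(-r*dt) * [p_u*4.420000 + p_m*40.628518 + p_d*63.643348] = 38.682462
  V(1,+0) = exp(-r*dt) * [p_u*0.000000 + p_m*4.420000 + p_d*40.628518] = 10.204853
  V(1,+1) = exp(-r*dt) * [p_u*0.000000 + p_m*0.000000 + p_d*4.420000] = 0.795656
  V(0,+0) = exp(-r*dt) * [p_u*0.795656 + p_m*10.204853 + p_d*38.682462] = 13.755524

Answer: Price = V(0,0) = 13.7555


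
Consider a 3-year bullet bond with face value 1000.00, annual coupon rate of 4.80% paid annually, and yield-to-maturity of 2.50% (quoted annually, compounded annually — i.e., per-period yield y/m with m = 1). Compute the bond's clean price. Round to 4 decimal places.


Coupon per period c = face * coupon_rate / m = 48.000000
Periods per year m = 1; per-period yield y/m = 0.025000
Number of cashflows N = 3
Cashflows (t years, CF_t, discount factor 1/(1+y/m)^(m*t), PV):
  t = 1.0000: CF_t = 48.000000, DF = 0.975610, PV = 46.829268
  t = 2.0000: CF_t = 48.000000, DF = 0.951814, PV = 45.687091
  t = 3.0000: CF_t = 1048.000000, DF = 0.928599, PV = 973.172183
Price P = sum_t PV_t = 1065.688542

Answer: Price = 1065.6885


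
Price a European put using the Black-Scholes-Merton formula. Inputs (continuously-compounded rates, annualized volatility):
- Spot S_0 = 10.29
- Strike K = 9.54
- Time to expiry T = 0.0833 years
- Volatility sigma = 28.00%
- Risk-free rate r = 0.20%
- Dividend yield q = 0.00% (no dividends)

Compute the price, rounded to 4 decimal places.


Answer: Price = 0.0748

Derivation:
d1 = (ln(S/K) + (r - q + 0.5*sigma^2) * T) / (sigma * sqrt(T)) = 0.97894091
d2 = d1 - sigma * sqrt(T) = 0.89812804
exp(-rT) = 0.99983341; exp(-qT) = 1.00000000
P = K * exp(-rT) * N(-d2) - S_0 * exp(-qT) * N(-d1)
N(-d1) = 0.16380459; N(-d2) = 0.18455865
P = 9.5400 * 0.99983341 * 0.18455865 - 10.2900 * 1.00000000 * 0.16380459 = 0.0748


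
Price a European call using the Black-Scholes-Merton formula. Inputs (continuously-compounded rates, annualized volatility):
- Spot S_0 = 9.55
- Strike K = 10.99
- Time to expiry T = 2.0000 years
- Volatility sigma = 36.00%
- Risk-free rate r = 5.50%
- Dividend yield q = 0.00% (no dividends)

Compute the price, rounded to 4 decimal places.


Answer: Price = 1.8044

Derivation:
d1 = (ln(S/K) + (r - q + 0.5*sigma^2) * T) / (sigma * sqrt(T)) = 0.19475957
d2 = d1 - sigma * sqrt(T) = -0.31435731
exp(-rT) = 0.89583414; exp(-qT) = 1.00000000
C = S_0 * exp(-qT) * N(d1) - K * exp(-rT) * N(d2)
N(d1) = 0.57720941; N(d2) = 0.37662484
C = 9.5500 * 1.00000000 * 0.57720941 - 10.9900 * 0.89583414 * 0.37662484 = 1.8044


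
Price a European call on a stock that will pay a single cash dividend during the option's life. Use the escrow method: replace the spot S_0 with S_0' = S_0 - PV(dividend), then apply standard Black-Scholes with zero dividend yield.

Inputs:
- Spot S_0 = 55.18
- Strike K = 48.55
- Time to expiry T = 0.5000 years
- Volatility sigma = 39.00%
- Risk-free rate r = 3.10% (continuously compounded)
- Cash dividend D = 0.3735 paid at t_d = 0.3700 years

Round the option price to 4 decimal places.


PV(D) = D * exp(-r * t_d) = 0.3735 * 0.98859553 = 0.36924043
S_0' = S_0 - PV(D) = 55.1800 - 0.36924043 = 54.81075957
d1 = (ln(S_0'/K) + (r + sigma^2/2)*T) / (sigma*sqrt(T)) = 0.63392059
d2 = d1 - sigma*sqrt(T) = 0.35814894
exp(-rT) = 0.98461951
N(d1) = 0.73693367; N(d2) = 0.63988407
C = S_0' * N(d1) - K * exp(-rT) * N(d2) = 54.81075957 * 0.73693367 - 48.5500 * 0.98461951 * 0.63988407 = 9.8033

Answer: Price = 9.8033


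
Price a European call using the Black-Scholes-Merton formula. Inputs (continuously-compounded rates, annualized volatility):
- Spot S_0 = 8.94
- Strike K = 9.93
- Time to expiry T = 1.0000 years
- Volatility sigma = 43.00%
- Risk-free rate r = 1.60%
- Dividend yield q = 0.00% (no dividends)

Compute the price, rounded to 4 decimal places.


d1 = (ln(S/K) + (r - q + 0.5*sigma^2) * T) / (sigma * sqrt(T)) = 0.00796537
d2 = d1 - sigma * sqrt(T) = -0.42203463
exp(-rT) = 0.98412732; exp(-qT) = 1.00000000
C = S_0 * exp(-qT) * N(d1) - K * exp(-rT) * N(d2)
N(d1) = 0.50317769; N(d2) = 0.33649987
C = 8.9400 * 1.00000000 * 0.50317769 - 9.9300 * 0.98412732 * 0.33649987 = 1.2100

Answer: Price = 1.2100


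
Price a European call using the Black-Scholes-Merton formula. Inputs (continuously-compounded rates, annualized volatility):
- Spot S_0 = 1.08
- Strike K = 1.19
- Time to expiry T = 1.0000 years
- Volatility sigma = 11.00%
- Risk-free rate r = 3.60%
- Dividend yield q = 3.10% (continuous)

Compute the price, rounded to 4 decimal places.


d1 = (ln(S/K) + (r - q + 0.5*sigma^2) * T) / (sigma * sqrt(T)) = -0.78129333
d2 = d1 - sigma * sqrt(T) = -0.89129333
exp(-rT) = 0.96464029; exp(-qT) = 0.96947557
C = S_0 * exp(-qT) * N(d1) - K * exp(-rT) * N(d2)
N(d1) = 0.21731500; N(d2) = 0.18638591
C = 1.0800 * 0.96947557 * 0.21731500 - 1.1900 * 0.96464029 * 0.18638591 = 0.0136

Answer: Price = 0.0136


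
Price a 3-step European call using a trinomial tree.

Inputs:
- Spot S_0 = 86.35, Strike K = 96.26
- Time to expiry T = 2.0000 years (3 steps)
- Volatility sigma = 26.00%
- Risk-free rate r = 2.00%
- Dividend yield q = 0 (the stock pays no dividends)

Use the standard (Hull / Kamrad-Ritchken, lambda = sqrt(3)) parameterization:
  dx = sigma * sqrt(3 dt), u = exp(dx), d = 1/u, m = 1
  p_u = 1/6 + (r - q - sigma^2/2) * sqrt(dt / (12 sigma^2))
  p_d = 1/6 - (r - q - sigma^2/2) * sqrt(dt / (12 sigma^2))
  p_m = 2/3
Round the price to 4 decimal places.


Answer: Price = V(0,0) = 10.3785

Derivation:
dt = T/N = 0.666667; dx = sigma*sqrt(3*dt) = 0.367696
u = exp(dx) = 1.444402; d = 1/u = 0.692328
p_u = 0.154156, p_m = 0.666667, p_d = 0.179177
Discount per step: exp(-r*dt) = 0.986755
Stock lattice S(k, j) with j the centered position index:
  k=0: S(0,+0) = 86.3500
  k=1: S(1,-1) = 59.7825; S(1,+0) = 86.3500; S(1,+1) = 124.7241
  k=2: S(2,-2) = 41.3891; S(2,-1) = 59.7825; S(2,+0) = 86.3500; S(2,+1) = 124.7241; S(2,+2) = 180.1518
  k=3: S(3,-3) = 28.6548; S(3,-2) = 41.3891; S(3,-1) = 59.7825; S(3,+0) = 86.3500; S(3,+1) = 124.7241; S(3,+2) = 180.1518; S(3,+3) = 260.2117
Terminal payoffs V(N, j) = max(S_T - K, 0):
  V(3,-3) = 0.000000; V(3,-2) = 0.000000; V(3,-1) = 0.000000; V(3,+0) = 0.000000; V(3,+1) = 28.464129; V(3,+2) = 83.891805; V(3,+3) = 163.951662
Backward induction: V(k, j) = exp(-r*dt) * [p_u * V(k+1, j+1) + p_m * V(k+1, j) + p_d * V(k+1, j-1)]
  V(2,-2) = exp(-r*dt) * [p_u*0.000000 + p_m*0.000000 + p_d*0.000000] = 0.000000
  V(2,-1) = exp(-r*dt) * [p_u*0.000000 + p_m*0.000000 + p_d*0.000000] = 0.000000
  V(2,+0) = exp(-r*dt) * [p_u*28.464129 + p_m*0.000000 + p_d*0.000000] = 4.329808
  V(2,+1) = exp(-r*dt) * [p_u*83.891805 + p_m*28.464129 + p_d*0.000000] = 31.485914
  V(2,+2) = exp(-r*dt) * [p_u*163.951662 + p_m*83.891805 + p_d*28.464129] = 85.159114
  V(1,-1) = exp(-r*dt) * [p_u*4.329808 + p_m*0.000000 + p_d*0.000000] = 0.658627
  V(1,+0) = exp(-r*dt) * [p_u*31.485914 + p_m*4.329808 + p_d*0.000000] = 7.637772
  V(1,+1) = exp(-r*dt) * [p_u*85.159114 + p_m*31.485914 + p_d*4.329808] = 34.432058
  V(0,+0) = exp(-r*dt) * [p_u*34.432058 + p_m*7.637772 + p_d*0.658627] = 10.378472


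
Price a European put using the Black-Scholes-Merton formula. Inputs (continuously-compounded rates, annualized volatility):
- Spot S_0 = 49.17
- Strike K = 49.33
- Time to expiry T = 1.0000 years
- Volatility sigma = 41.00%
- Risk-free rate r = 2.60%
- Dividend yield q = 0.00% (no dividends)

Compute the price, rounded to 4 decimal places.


d1 = (ln(S/K) + (r - q + 0.5*sigma^2) * T) / (sigma * sqrt(T)) = 0.26049089
d2 = d1 - sigma * sqrt(T) = -0.14950911
exp(-rT) = 0.97433509; exp(-qT) = 1.00000000
P = K * exp(-rT) * N(-d2) - S_0 * exp(-qT) * N(-d1)
N(-d1) = 0.39724257; N(-d2) = 0.55942404
P = 49.3300 * 0.97433509 * 0.55942404 - 49.1700 * 1.00000000 * 0.39724257 = 7.3557

Answer: Price = 7.3557


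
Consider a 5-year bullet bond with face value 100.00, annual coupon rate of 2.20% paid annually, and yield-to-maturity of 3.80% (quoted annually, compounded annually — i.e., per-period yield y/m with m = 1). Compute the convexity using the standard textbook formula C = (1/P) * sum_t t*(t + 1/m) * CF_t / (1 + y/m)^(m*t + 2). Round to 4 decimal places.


Coupon per period c = face * coupon_rate / m = 2.200000
Periods per year m = 1; per-period yield y/m = 0.038000
Number of cashflows N = 5
Cashflows (t years, CF_t, discount factor 1/(1+y/m)^(m*t), PV):
  t = 1.0000: CF_t = 2.200000, DF = 0.963391, PV = 2.119461
  t = 2.0000: CF_t = 2.200000, DF = 0.928122, PV = 2.041869
  t = 3.0000: CF_t = 2.200000, DF = 0.894145, PV = 1.967119
  t = 4.0000: CF_t = 2.200000, DF = 0.861411, PV = 1.895105
  t = 5.0000: CF_t = 102.200000, DF = 0.829876, PV = 84.813333
Price P = sum_t PV_t = 92.836886
Convexity numerator sum_t t*(t + 1/m) * CF_t / (1+y/m)^(m*t + 2):
  t = 1.0000: term = 3.934238
  t = 2.0000: term = 11.370630
  t = 3.0000: term = 21.908728
  t = 4.0000: term = 35.177790
  t = 5.0000: term = 2361.514823
Convexity = (1/P) * sum = 2433.906209 / 92.836886 = 26.217017

Answer: Convexity = 26.2170


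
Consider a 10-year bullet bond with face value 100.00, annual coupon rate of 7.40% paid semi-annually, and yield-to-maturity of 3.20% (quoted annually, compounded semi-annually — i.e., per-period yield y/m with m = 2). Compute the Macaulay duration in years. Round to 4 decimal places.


Coupon per period c = face * coupon_rate / m = 3.700000
Periods per year m = 2; per-period yield y/m = 0.016000
Number of cashflows N = 20
Cashflows (t years, CF_t, discount factor 1/(1+y/m)^(m*t), PV):
  t = 0.5000: CF_t = 3.700000, DF = 0.984252, PV = 3.641732
  t = 1.0000: CF_t = 3.700000, DF = 0.968752, PV = 3.584382
  t = 1.5000: CF_t = 3.700000, DF = 0.953496, PV = 3.527935
  t = 2.0000: CF_t = 3.700000, DF = 0.938480, PV = 3.472377
  t = 2.5000: CF_t = 3.700000, DF = 0.923701, PV = 3.417694
  t = 3.0000: CF_t = 3.700000, DF = 0.909155, PV = 3.363872
  t = 3.5000: CF_t = 3.700000, DF = 0.894837, PV = 3.310898
  t = 4.0000: CF_t = 3.700000, DF = 0.880745, PV = 3.258758
  t = 4.5000: CF_t = 3.700000, DF = 0.866875, PV = 3.207439
  t = 5.0000: CF_t = 3.700000, DF = 0.853224, PV = 3.156928
  t = 5.5000: CF_t = 3.700000, DF = 0.839787, PV = 3.107212
  t = 6.0000: CF_t = 3.700000, DF = 0.826562, PV = 3.058280
  t = 6.5000: CF_t = 3.700000, DF = 0.813545, PV = 3.010118
  t = 7.0000: CF_t = 3.700000, DF = 0.800734, PV = 2.962715
  t = 7.5000: CF_t = 3.700000, DF = 0.788124, PV = 2.916058
  t = 8.0000: CF_t = 3.700000, DF = 0.775712, PV = 2.870135
  t = 8.5000: CF_t = 3.700000, DF = 0.763496, PV = 2.824936
  t = 9.0000: CF_t = 3.700000, DF = 0.751473, PV = 2.780449
  t = 9.5000: CF_t = 3.700000, DF = 0.739639, PV = 2.736663
  t = 10.0000: CF_t = 103.700000, DF = 0.727991, PV = 75.492637
Price P = sum_t PV_t = 135.701218
Macaulay numerator sum_t t * PV_t:
  t * PV_t at t = 0.5000: 1.820866
  t * PV_t at t = 1.0000: 3.584382
  t * PV_t at t = 1.5000: 5.291903
  t * PV_t at t = 2.0000: 6.944754
  t * PV_t at t = 2.5000: 8.544235
  t * PV_t at t = 3.0000: 10.091616
  t * PV_t at t = 3.5000: 11.588142
  t * PV_t at t = 4.0000: 13.035031
  t * PV_t at t = 4.5000: 14.433474
  t * PV_t at t = 5.0000: 15.784639
  t * PV_t at t = 5.5000: 17.089668
  t * PV_t at t = 6.0000: 18.349679
  t * PV_t at t = 6.5000: 19.565767
  t * PV_t at t = 7.0000: 20.739002
  t * PV_t at t = 7.5000: 21.870432
  t * PV_t at t = 8.0000: 22.961084
  t * PV_t at t = 8.5000: 24.011960
  t * PV_t at t = 9.0000: 25.024044
  t * PV_t at t = 9.5000: 25.998296
  t * PV_t at t = 10.0000: 754.926373
Macaulay duration D = (sum_t t * PV_t) / P = 1041.655347 / 135.701218 = 7.676094

Answer: Macaulay duration = 7.6761 years


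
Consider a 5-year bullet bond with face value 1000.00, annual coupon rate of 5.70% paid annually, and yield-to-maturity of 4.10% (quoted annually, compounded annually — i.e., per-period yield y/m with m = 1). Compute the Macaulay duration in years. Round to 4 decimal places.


Coupon per period c = face * coupon_rate / m = 57.000000
Periods per year m = 1; per-period yield y/m = 0.041000
Number of cashflows N = 5
Cashflows (t years, CF_t, discount factor 1/(1+y/m)^(m*t), PV):
  t = 1.0000: CF_t = 57.000000, DF = 0.960615, PV = 54.755043
  t = 2.0000: CF_t = 57.000000, DF = 0.922781, PV = 52.598505
  t = 3.0000: CF_t = 57.000000, DF = 0.886437, PV = 50.526902
  t = 4.0000: CF_t = 57.000000, DF = 0.851524, PV = 48.536889
  t = 5.0000: CF_t = 1057.000000, DF = 0.817987, PV = 864.612161
Price P = sum_t PV_t = 1071.029500
Macaulay numerator sum_t t * PV_t:
  t * PV_t at t = 1.0000: 54.755043
  t * PV_t at t = 2.0000: 105.197009
  t * PV_t at t = 3.0000: 151.580705
  t * PV_t at t = 4.0000: 194.147556
  t * PV_t at t = 5.0000: 4323.060805
Macaulay duration D = (sum_t t * PV_t) / P = 4828.741119 / 1071.029500 = 4.508504

Answer: Macaulay duration = 4.5085 years


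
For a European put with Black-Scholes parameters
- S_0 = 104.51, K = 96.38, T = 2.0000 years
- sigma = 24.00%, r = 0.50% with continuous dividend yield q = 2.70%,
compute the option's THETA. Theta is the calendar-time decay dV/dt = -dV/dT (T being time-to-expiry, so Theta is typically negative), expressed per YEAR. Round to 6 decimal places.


d1 = 0.2786709280; d2 = -0.0607403270
phi(d1) = 0.3837487351; exp(-qT) = 0.9474321065; exp(-rT) = 0.9900498337
Theta = -S*exp(-qT)*phi(d1)*sigma/(2*sqrt(T)) + r*K*exp(-rT)*N(-d2) - q*S*exp(-qT)*N(-d1)
N(-d1) = 0.3902486876; N(-d2) = 0.5242169927; sqrt(T) = 1.4142135624
Term 1 = -104.5100 * 0.9474321065 * 0.3837487351 * 0.2400 / (2 * 1.4142135624) = -3.2241790441
Term 2 = 0.0050 * 96.3800 * 0.9900498337 * 0.5242169927 = 0.2501065561
Term 3 = -0.0270 * 104.5100 * 0.9474321065 * 0.3902486876 = -1.0433046934
Theta = -3.2241790441 + (0.2501065561) + (-1.0433046934) = -4.017377

Answer: Theta = -4.017377


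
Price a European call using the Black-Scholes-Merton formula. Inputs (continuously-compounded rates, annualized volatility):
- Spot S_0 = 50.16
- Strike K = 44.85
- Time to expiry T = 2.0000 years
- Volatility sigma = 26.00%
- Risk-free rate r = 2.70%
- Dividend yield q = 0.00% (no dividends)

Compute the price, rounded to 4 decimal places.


Answer: Price = 11.2581

Derivation:
d1 = (ln(S/K) + (r - q + 0.5*sigma^2) * T) / (sigma * sqrt(T)) = 0.63502080
d2 = d1 - sigma * sqrt(T) = 0.26732528
exp(-rT) = 0.94743211; exp(-qT) = 1.00000000
C = S_0 * exp(-qT) * N(d1) - K * exp(-rT) * N(d2)
N(d1) = 0.73729258; N(d2) = 0.60539064
C = 50.1600 * 1.00000000 * 0.73729258 - 44.8500 * 0.94743211 * 0.60539064 = 11.2581


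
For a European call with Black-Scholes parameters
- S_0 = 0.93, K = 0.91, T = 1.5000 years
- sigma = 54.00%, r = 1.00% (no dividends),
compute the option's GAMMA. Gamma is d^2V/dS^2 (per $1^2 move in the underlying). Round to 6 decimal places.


d1 = 0.3862331032; d2 = -0.2751291274
phi(d1) = 0.3702686195; exp(-qT) = 1.0000000000; exp(-rT) = 0.9851119396
Gamma = exp(-qT) * phi(d1) / (S * sigma * sqrt(T)) = 1.0000000000 * 0.3702686195 / (0.9300 * 0.5400 * 1.2247448714) = 0.601997

Answer: Gamma = 0.601997


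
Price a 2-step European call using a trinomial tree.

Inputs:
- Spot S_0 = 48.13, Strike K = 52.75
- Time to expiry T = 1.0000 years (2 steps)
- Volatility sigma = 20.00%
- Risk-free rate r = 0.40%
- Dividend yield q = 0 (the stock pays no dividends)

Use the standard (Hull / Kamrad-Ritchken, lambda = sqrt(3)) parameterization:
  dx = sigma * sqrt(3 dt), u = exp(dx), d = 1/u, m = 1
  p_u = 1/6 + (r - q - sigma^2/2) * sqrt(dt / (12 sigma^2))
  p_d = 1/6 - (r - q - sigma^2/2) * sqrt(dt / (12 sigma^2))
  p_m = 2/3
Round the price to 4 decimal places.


dt = T/N = 0.500000; dx = sigma*sqrt(3*dt) = 0.244949
u = exp(dx) = 1.277556; d = 1/u = 0.782744
p_u = 0.150337, p_m = 0.666667, p_d = 0.182997
Discount per step: exp(-r*dt) = 0.998002
Stock lattice S(k, j) with j the centered position index:
  k=0: S(0,+0) = 48.1300
  k=1: S(1,-1) = 37.6735; S(1,+0) = 48.1300; S(1,+1) = 61.4888
  k=2: S(2,-2) = 29.4887; S(2,-1) = 37.6735; S(2,+0) = 48.1300; S(2,+1) = 61.4888; S(2,+2) = 78.5554
Terminal payoffs V(N, j) = max(S_T - K, 0):
  V(2,-2) = 0.000000; V(2,-1) = 0.000000; V(2,+0) = 0.000000; V(2,+1) = 8.738776; V(2,+2) = 25.805363
Backward induction: V(k, j) = exp(-r*dt) * [p_u * V(k+1, j+1) + p_m * V(k+1, j) + p_d * V(k+1, j-1)]
  V(1,-1) = exp(-r*dt) * [p_u*0.000000 + p_m*0.000000 + p_d*0.000000] = 0.000000
  V(1,+0) = exp(-r*dt) * [p_u*8.738776 + p_m*0.000000 + p_d*0.000000] = 1.311134
  V(1,+1) = exp(-r*dt) * [p_u*25.805363 + p_m*8.738776 + p_d*0.000000] = 9.685953
  V(0,+0) = exp(-r*dt) * [p_u*9.685953 + p_m*1.311134 + p_d*0.000000] = 2.325588

Answer: Price = V(0,0) = 2.3256


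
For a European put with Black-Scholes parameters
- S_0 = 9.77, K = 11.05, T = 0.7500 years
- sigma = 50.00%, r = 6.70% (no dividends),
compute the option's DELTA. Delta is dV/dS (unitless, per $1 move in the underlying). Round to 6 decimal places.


Answer: Delta = -0.480765

Derivation:
d1 = 0.0482342389; d2 = -0.3847784630
phi(d1) = 0.3984784723; exp(-qT) = 1.0000000000; exp(-rT) = 0.9509916469
N(-d1) = 0.4807647816
Delta = -exp(-qT) * N(-d1) = -1.0000000000 * 0.4807647816 = -0.480765


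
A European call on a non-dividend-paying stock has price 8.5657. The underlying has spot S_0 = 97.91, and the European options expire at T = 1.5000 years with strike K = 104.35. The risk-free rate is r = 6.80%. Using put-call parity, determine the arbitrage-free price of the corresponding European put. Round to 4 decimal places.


Answer: Put price = 4.8868

Derivation:
Put-call parity: C - P = S_0 * exp(-qT) - K * exp(-rT).
S_0 * exp(-qT) = 97.9100 * 1.00000000 = 97.91000000
K * exp(-rT) = 104.3500 * 0.90302955 = 94.23113372
P = C - S*exp(-qT) + K*exp(-rT)
P = 8.5657 - 97.91000000 + 94.23113372 = 4.8868


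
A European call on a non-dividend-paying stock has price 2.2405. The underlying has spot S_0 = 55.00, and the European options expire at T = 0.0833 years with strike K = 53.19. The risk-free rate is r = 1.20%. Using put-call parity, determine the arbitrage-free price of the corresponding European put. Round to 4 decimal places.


Answer: Put price = 0.3774

Derivation:
Put-call parity: C - P = S_0 * exp(-qT) - K * exp(-rT).
S_0 * exp(-qT) = 55.0000 * 1.00000000 = 55.00000000
K * exp(-rT) = 53.1900 * 0.99900090 = 53.13685784
P = C - S*exp(-qT) + K*exp(-rT)
P = 2.2405 - 55.00000000 + 53.13685784 = 0.3774


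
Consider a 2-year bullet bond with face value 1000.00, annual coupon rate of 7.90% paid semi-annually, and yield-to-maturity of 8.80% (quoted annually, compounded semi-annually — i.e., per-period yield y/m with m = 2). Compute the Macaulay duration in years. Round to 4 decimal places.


Answer: Macaulay duration = 1.8878 years

Derivation:
Coupon per period c = face * coupon_rate / m = 39.500000
Periods per year m = 2; per-period yield y/m = 0.044000
Number of cashflows N = 4
Cashflows (t years, CF_t, discount factor 1/(1+y/m)^(m*t), PV):
  t = 0.5000: CF_t = 39.500000, DF = 0.957854, PV = 37.835249
  t = 1.0000: CF_t = 39.500000, DF = 0.917485, PV = 36.240660
  t = 1.5000: CF_t = 39.500000, DF = 0.878817, PV = 34.713276
  t = 2.0000: CF_t = 1039.500000, DF = 0.841779, PV = 875.029106
Price P = sum_t PV_t = 983.818291
Macaulay numerator sum_t t * PV_t:
  t * PV_t at t = 0.5000: 18.917625
  t * PV_t at t = 1.0000: 36.240660
  t * PV_t at t = 1.5000: 52.069914
  t * PV_t at t = 2.0000: 1750.058211
Macaulay duration D = (sum_t t * PV_t) / P = 1857.286410 / 983.818291 = 1.887835


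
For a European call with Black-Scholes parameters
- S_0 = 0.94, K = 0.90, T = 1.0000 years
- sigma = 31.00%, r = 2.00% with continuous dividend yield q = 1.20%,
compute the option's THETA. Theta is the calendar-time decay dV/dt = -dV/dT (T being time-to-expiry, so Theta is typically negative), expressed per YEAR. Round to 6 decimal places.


d1 = 0.3210810063; d2 = 0.0110810063
phi(d1) = 0.3788992124; exp(-qT) = 0.9880717129; exp(-rT) = 0.9801986733
Theta = -S*exp(-qT)*phi(d1)*sigma/(2*sqrt(T)) - r*K*exp(-rT)*N(d2) + q*S*exp(-qT)*N(d1)
N(d1) = 0.6259254982; N(d2) = 0.5044205914; sqrt(T) = 1.0000000000
Term 1 = -0.9400 * 0.9880717129 * 0.3788992124 * 0.3100 / (2 * 1.0000000000) = -0.0545471068
Term 2 = -0.0200 * 0.9000 * 0.9801986733 * 0.5044205914 = -0.0088997831
Term 3 = 0.0120 * 0.9400 * 0.9880717129 * 0.6259254982 = 0.0069762207
Theta = -0.0545471068 + (-0.0088997831) + (0.0069762207) = -0.056471

Answer: Theta = -0.056471


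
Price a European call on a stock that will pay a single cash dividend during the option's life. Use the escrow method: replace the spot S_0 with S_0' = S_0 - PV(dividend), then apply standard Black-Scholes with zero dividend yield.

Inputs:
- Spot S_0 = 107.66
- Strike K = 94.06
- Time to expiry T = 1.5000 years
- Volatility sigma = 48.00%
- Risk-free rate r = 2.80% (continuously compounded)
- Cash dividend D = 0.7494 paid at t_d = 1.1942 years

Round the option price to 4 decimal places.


PV(D) = D * exp(-r * t_d) = 0.7494 * 0.96711526 = 0.72475617
S_0' = S_0 - PV(D) = 107.6600 - 0.72475617 = 106.93524383
d1 = (ln(S_0'/K) + (r + sigma^2/2)*T) / (sigma*sqrt(T)) = 0.58360892
d2 = d1 - sigma*sqrt(T) = -0.00426862
exp(-rT) = 0.95886978
N(d1) = 0.72025827; N(d2) = 0.49829707
C = S_0' * N(d1) - K * exp(-rT) * N(d2) = 106.93524383 * 0.72025827 - 94.0600 * 0.95886978 * 0.49829707 = 32.0789

Answer: Price = 32.0789


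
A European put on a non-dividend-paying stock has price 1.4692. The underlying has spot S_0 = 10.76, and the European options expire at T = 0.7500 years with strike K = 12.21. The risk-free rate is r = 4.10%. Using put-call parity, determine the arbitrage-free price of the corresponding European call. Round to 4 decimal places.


Answer: Call price = 0.3889

Derivation:
Put-call parity: C - P = S_0 * exp(-qT) - K * exp(-rT).
S_0 * exp(-qT) = 10.7600 * 1.00000000 = 10.76000000
K * exp(-rT) = 12.2100 * 0.96971797 = 11.84025644
C = P + S*exp(-qT) - K*exp(-rT)
C = 1.4692 + 10.76000000 - 11.84025644 = 0.3889


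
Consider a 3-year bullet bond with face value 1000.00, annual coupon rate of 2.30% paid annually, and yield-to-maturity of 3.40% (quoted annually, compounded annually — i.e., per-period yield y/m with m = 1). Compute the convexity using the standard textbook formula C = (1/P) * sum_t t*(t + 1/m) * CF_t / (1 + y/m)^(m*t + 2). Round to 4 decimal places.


Answer: Convexity = 10.8846

Derivation:
Coupon per period c = face * coupon_rate / m = 23.000000
Periods per year m = 1; per-period yield y/m = 0.034000
Number of cashflows N = 3
Cashflows (t years, CF_t, discount factor 1/(1+y/m)^(m*t), PV):
  t = 1.0000: CF_t = 23.000000, DF = 0.967118, PV = 22.243714
  t = 2.0000: CF_t = 23.000000, DF = 0.935317, PV = 21.512296
  t = 3.0000: CF_t = 1023.000000, DF = 0.904562, PV = 925.367020
Price P = sum_t PV_t = 969.123030
Convexity numerator sum_t t*(t + 1/m) * CF_t / (1+y/m)^(m*t + 2):
  t = 1.0000: term = 41.609856
  t = 2.0000: term = 120.724921
  t = 3.0000: term = 10386.140325
Convexity = (1/P) * sum = 10548.475103 / 969.123030 = 10.884557


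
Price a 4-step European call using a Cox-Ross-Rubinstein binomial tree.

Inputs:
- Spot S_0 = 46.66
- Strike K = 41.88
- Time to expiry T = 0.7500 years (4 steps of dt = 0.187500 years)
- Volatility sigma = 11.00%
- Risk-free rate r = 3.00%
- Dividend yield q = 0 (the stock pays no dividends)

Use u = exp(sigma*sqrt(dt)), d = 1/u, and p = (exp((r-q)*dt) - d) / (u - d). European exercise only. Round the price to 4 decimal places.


dt = T/N = 0.187500
u = exp(sigma*sqrt(dt)) = 1.048784; d = 1/u = 0.953485
p = (exp((r-q)*dt) - d) / (u - d) = 0.547286
Discount per step: exp(-r*dt) = 0.994391
Stock lattice S(k, i) with i counting down-moves:
  k=0: S(0,0) = 46.6600
  k=1: S(1,0) = 48.9363; S(1,1) = 44.4896
  k=2: S(2,0) = 51.3236; S(2,1) = 46.6600; S(2,2) = 42.4202
  k=3: S(3,0) = 53.8273; S(3,1) = 48.9363; S(3,2) = 44.4896; S(3,3) = 40.4470
  k=4: S(4,0) = 56.4532; S(4,1) = 51.3236; S(4,2) = 46.6600; S(4,3) = 42.4202; S(4,4) = 38.5656
Terminal payoffs V(N, i) = max(S_T - K, 0):
  V(4,0) = 14.573250; V(4,1) = 9.443568; V(4,2) = 4.780000; V(4,3) = 0.540192; V(4,4) = 0.000000
Backward induction: V(k, i) = exp(-r*dt) * [p * V(k+1, i) + (1-p) * V(k+1, i+1)].
  V(3,0) = exp(-r*dt) * [p*14.573250 + (1-p)*9.443568] = 12.182251
  V(3,1) = exp(-r*dt) * [p*9.443568 + (1-p)*4.780000] = 7.291175
  V(3,2) = exp(-r*dt) * [p*4.780000 + (1-p)*0.540192] = 2.844532
  V(3,3) = exp(-r*dt) * [p*0.540192 + (1-p)*0.000000] = 0.293981
  V(2,0) = exp(-r*dt) * [p*12.182251 + (1-p)*7.291175] = 9.912078
  V(2,1) = exp(-r*dt) * [p*7.291175 + (1-p)*2.844532] = 5.248510
  V(2,2) = exp(-r*dt) * [p*2.844532 + (1-p)*0.293981] = 1.680382
  V(1,0) = exp(-r*dt) * [p*9.912078 + (1-p)*5.248510] = 7.757057
  V(1,1) = exp(-r*dt) * [p*5.248510 + (1-p)*1.680382] = 3.612788
  V(0,0) = exp(-r*dt) * [p*7.757057 + (1-p)*3.612788] = 5.847899

Answer: Price = V(0,0) = 5.8479


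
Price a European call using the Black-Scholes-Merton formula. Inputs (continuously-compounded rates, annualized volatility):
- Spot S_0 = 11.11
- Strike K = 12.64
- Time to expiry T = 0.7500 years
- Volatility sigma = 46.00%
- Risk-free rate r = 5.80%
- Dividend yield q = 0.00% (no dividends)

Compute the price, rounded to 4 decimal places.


Answer: Price = 1.3779

Derivation:
d1 = (ln(S/K) + (r - q + 0.5*sigma^2) * T) / (sigma * sqrt(T)) = -0.01549002
d2 = d1 - sigma * sqrt(T) = -0.41386170
exp(-rT) = 0.95743255; exp(-qT) = 1.00000000
C = S_0 * exp(-qT) * N(d1) - K * exp(-rT) * N(d2)
N(d1) = 0.49382062; N(d2) = 0.33948770
C = 11.1100 * 1.00000000 * 0.49382062 - 12.6400 * 0.95743255 * 0.33948770 = 1.3779


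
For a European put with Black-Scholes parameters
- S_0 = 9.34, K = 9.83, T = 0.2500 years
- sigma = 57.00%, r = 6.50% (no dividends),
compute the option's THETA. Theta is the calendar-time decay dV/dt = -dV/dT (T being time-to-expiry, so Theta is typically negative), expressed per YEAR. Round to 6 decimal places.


Answer: Theta = -1.743469

Derivation:
d1 = 0.0201046248; d2 = -0.2648953752
phi(d1) = 0.3988616631; exp(-qT) = 1.0000000000; exp(-rT) = 0.9838813190
Theta = -S*exp(-qT)*phi(d1)*sigma/(2*sqrt(T)) + r*K*exp(-rT)*N(-d2) - q*S*exp(-qT)*N(-d1)
N(-d1) = 0.4919799554; N(-d2) = 0.6044549694; sqrt(T) = 0.5000000000
Term 1 = -9.3400 * 1.0000000000 * 0.3988616631 * 0.5700 / (2 * 0.5000000000) = -2.1234597220
Term 2 = 0.0650 * 9.8300 * 0.9838813190 * 0.6044549694 = 0.3799912021
Term 3 = 0 (no dividend yield, q = 0)
Theta = -2.1234597220 + (0.3799912021) + (0.0000000000) = -1.743469


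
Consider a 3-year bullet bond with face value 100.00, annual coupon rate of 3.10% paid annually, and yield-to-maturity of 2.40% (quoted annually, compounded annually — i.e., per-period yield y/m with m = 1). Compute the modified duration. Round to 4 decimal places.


Coupon per period c = face * coupon_rate / m = 3.100000
Periods per year m = 1; per-period yield y/m = 0.024000
Number of cashflows N = 3
Cashflows (t years, CF_t, discount factor 1/(1+y/m)^(m*t), PV):
  t = 1.0000: CF_t = 3.100000, DF = 0.976562, PV = 3.027344
  t = 2.0000: CF_t = 3.100000, DF = 0.953674, PV = 2.956390
  t = 3.0000: CF_t = 103.100000, DF = 0.931323, PV = 96.019357
Price P = sum_t PV_t = 102.003092
First compute Macaulay numerator sum_t t * PV_t:
  t * PV_t at t = 1.0000: 3.027344
  t * PV_t at t = 2.0000: 5.912781
  t * PV_t at t = 3.0000: 288.058072
Macaulay duration D = 296.998197 / 102.003092 = 2.911659
Modified duration = D / (1 + y/m) = 2.911659 / (1 + 0.024000) = 2.843417

Answer: Modified duration = 2.8434


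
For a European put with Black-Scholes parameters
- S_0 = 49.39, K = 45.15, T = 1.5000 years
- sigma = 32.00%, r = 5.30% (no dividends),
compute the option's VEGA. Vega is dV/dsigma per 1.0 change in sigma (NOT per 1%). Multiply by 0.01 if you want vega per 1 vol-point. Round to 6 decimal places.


d1 = 0.6278289576; d2 = 0.2359105987
phi(d1) = 0.3275799495; exp(-qT) = 1.0000000000; exp(-rT) = 0.9235780200
Vega = S * exp(-qT) * phi(d1) * sqrt(T) = 49.3900 * 1.0000000000 * 0.3275799495 * 1.2247448714 = 19.815360

Answer: Vega = 19.815360


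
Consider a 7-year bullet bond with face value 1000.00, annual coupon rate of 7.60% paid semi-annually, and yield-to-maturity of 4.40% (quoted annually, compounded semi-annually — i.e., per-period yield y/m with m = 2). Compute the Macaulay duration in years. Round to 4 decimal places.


Coupon per period c = face * coupon_rate / m = 38.000000
Periods per year m = 2; per-period yield y/m = 0.022000
Number of cashflows N = 14
Cashflows (t years, CF_t, discount factor 1/(1+y/m)^(m*t), PV):
  t = 0.5000: CF_t = 38.000000, DF = 0.978474, PV = 37.181996
  t = 1.0000: CF_t = 38.000000, DF = 0.957411, PV = 36.381601
  t = 1.5000: CF_t = 38.000000, DF = 0.936801, PV = 35.598435
  t = 2.0000: CF_t = 38.000000, DF = 0.916635, PV = 34.832128
  t = 2.5000: CF_t = 38.000000, DF = 0.896903, PV = 34.082317
  t = 3.0000: CF_t = 38.000000, DF = 0.877596, PV = 33.348647
  t = 3.5000: CF_t = 38.000000, DF = 0.858704, PV = 32.630770
  t = 4.0000: CF_t = 38.000000, DF = 0.840220, PV = 31.928347
  t = 4.5000: CF_t = 38.000000, DF = 0.822133, PV = 31.241044
  t = 5.0000: CF_t = 38.000000, DF = 0.804435, PV = 30.568536
  t = 5.5000: CF_t = 38.000000, DF = 0.787119, PV = 29.910505
  t = 6.0000: CF_t = 38.000000, DF = 0.770175, PV = 29.266639
  t = 6.5000: CF_t = 38.000000, DF = 0.753596, PV = 28.636633
  t = 7.0000: CF_t = 1038.000000, DF = 0.737373, PV = 765.393575
Price P = sum_t PV_t = 1191.001174
Macaulay numerator sum_t t * PV_t:
  t * PV_t at t = 0.5000: 18.590998
  t * PV_t at t = 1.0000: 36.381601
  t * PV_t at t = 1.5000: 53.397653
  t * PV_t at t = 2.0000: 69.664257
  t * PV_t at t = 2.5000: 85.205794
  t * PV_t at t = 3.0000: 100.045942
  t * PV_t at t = 3.5000: 114.207696
  t * PV_t at t = 4.0000: 127.713387
  t * PV_t at t = 4.5000: 140.584697
  t * PV_t at t = 5.0000: 152.842680
  t * PV_t at t = 5.5000: 164.507776
  t * PV_t at t = 6.0000: 175.599833
  t * PV_t at t = 6.5000: 186.138113
  t * PV_t at t = 7.0000: 5357.755026
Macaulay duration D = (sum_t t * PV_t) / P = 6782.635451 / 1191.001174 = 5.694902

Answer: Macaulay duration = 5.6949 years


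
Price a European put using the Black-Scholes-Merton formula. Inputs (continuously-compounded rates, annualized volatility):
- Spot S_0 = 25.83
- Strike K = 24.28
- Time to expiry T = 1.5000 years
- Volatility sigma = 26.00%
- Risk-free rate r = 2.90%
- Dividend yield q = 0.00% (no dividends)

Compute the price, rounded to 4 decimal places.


Answer: Price = 1.9792

Derivation:
d1 = (ln(S/K) + (r - q + 0.5*sigma^2) * T) / (sigma * sqrt(T)) = 0.49016061
d2 = d1 - sigma * sqrt(T) = 0.17172695
exp(-rT) = 0.95743255; exp(-qT) = 1.00000000
P = K * exp(-rT) * N(-d2) - S_0 * exp(-qT) * N(-d1)
N(-d1) = 0.31201013; N(-d2) = 0.43182610
P = 24.2800 * 0.95743255 * 0.43182610 - 25.8300 * 1.00000000 * 0.31201013 = 1.9792


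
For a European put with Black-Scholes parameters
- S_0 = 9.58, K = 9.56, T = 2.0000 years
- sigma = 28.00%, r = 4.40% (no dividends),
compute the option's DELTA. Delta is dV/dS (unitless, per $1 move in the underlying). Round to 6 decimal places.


Answer: Delta = -0.335236

Derivation:
d1 = 0.4255011644; d2 = 0.0295213670
phi(d1) = 0.3644141973; exp(-qT) = 1.0000000000; exp(-rT) = 0.9157608767
N(-d1) = 0.3352356865
Delta = -exp(-qT) * N(-d1) = -1.0000000000 * 0.3352356865 = -0.335236


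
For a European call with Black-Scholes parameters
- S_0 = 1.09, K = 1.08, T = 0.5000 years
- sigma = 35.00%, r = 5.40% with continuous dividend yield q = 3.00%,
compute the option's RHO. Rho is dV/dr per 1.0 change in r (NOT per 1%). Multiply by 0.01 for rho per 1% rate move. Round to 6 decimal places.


d1 = 0.2094719193; d2 = -0.0380154541
phi(d1) = 0.3902851022; exp(-qT) = 0.9851119396; exp(-rT) = 0.9733612415
N(d2) = 0.4848376802
Rho = K*T*exp(-rT)*N(d2) = 1.0800 * 0.5000 * 0.9733612415 * 0.4848376802 = 0.254838

Answer: Rho = 0.254838


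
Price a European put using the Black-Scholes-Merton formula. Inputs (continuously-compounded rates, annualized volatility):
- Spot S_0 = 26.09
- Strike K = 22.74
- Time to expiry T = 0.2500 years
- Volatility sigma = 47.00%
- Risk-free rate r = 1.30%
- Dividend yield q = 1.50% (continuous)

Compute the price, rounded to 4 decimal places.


Answer: Price = 0.9859

Derivation:
d1 = (ln(S/K) + (r - q + 0.5*sigma^2) * T) / (sigma * sqrt(T)) = 0.70016643
d2 = d1 - sigma * sqrt(T) = 0.46516643
exp(-rT) = 0.99675528; exp(-qT) = 0.99625702
P = K * exp(-rT) * N(-d2) - S_0 * exp(-qT) * N(-d1)
N(-d1) = 0.24191169; N(-d2) = 0.32090614
P = 22.7400 * 0.99675528 * 0.32090614 - 26.0900 * 0.99625702 * 0.24191169 = 0.9859


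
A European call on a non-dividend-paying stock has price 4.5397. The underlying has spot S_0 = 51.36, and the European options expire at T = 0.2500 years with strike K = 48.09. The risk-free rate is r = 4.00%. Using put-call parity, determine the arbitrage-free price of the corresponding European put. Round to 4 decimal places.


Put-call parity: C - P = S_0 * exp(-qT) - K * exp(-rT).
S_0 * exp(-qT) = 51.3600 * 1.00000000 = 51.36000000
K * exp(-rT) = 48.0900 * 0.99004983 = 47.61149650
P = C - S*exp(-qT) + K*exp(-rT)
P = 4.5397 - 51.36000000 + 47.61149650 = 0.7912

Answer: Put price = 0.7912


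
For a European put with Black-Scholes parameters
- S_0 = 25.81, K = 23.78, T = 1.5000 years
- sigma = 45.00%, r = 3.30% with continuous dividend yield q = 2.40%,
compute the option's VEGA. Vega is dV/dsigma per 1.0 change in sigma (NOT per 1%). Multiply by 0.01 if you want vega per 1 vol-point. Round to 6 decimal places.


Answer: Vega = 10.999964

Derivation:
d1 = 0.4486959389; d2 = -0.1024392533
phi(d1) = 0.3607382850; exp(-qT) = 0.9646402935; exp(-rT) = 0.9517051581
Vega = S * exp(-qT) * phi(d1) * sqrt(T) = 25.8100 * 0.9646402935 * 0.3607382850 * 1.2247448714 = 10.999964


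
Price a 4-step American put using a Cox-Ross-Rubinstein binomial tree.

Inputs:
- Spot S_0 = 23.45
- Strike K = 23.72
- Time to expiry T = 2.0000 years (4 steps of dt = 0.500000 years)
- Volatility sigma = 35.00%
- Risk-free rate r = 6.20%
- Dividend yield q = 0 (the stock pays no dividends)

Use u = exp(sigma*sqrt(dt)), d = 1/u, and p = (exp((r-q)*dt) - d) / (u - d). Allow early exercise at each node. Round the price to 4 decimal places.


Answer: Price = V(0,0) = 3.4761

Derivation:
dt = T/N = 0.500000
u = exp(sigma*sqrt(dt)) = 1.280803; d = 1/u = 0.780760
p = (exp((r-q)*dt) - d) / (u - d) = 0.501408
Discount per step: exp(-r*dt) = 0.969476
Stock lattice S(k, i) with i counting down-moves:
  k=0: S(0,0) = 23.4500
  k=1: S(1,0) = 30.0348; S(1,1) = 18.3088
  k=2: S(2,0) = 38.4687; S(2,1) = 23.4500; S(2,2) = 14.2948
  k=3: S(3,0) = 49.2708; S(3,1) = 30.0348; S(3,2) = 18.3088; S(3,3) = 11.1608
  k=4: S(4,0) = 63.1063; S(4,1) = 38.4687; S(4,2) = 23.4500; S(4,3) = 14.2948; S(4,4) = 8.7139
Terminal payoffs V(N, i) = max(K - S_T, 0):
  V(4,0) = 0.000000; V(4,1) = 0.000000; V(4,2) = 0.270000; V(4,3) = 9.425201; V(4,4) = 15.006086
Backward induction: V(k, i) = exp(-r*dt) * [p * V(k+1, i) + (1-p) * V(k+1, i+1)]; then take max(V_cont, immediate exercise) for American.
  V(3,0) = exp(-r*dt) * [p*0.000000 + (1-p)*0.000000] = 0.000000; exercise = 0.000000; V(3,0) = max -> 0.000000
  V(3,1) = exp(-r*dt) * [p*0.000000 + (1-p)*0.270000] = 0.130511; exercise = 0.000000; V(3,1) = max -> 0.130511
  V(3,2) = exp(-r*dt) * [p*0.270000 + (1-p)*9.425201] = 4.687137; exercise = 5.411176; V(3,2) = max -> 5.411176
  V(3,3) = exp(-r*dt) * [p*9.425201 + (1-p)*15.006086] = 11.835152; exercise = 12.559192; V(3,3) = max -> 12.559192
  V(2,0) = exp(-r*dt) * [p*0.000000 + (1-p)*0.130511] = 0.063085; exercise = 0.000000; V(2,0) = max -> 0.063085
  V(2,1) = exp(-r*dt) * [p*0.130511 + (1-p)*5.411176] = 2.679059; exercise = 0.270000; V(2,1) = max -> 2.679059
  V(2,2) = exp(-r*dt) * [p*5.411176 + (1-p)*12.559192] = 8.701162; exercise = 9.425201; V(2,2) = max -> 9.425201
  V(1,0) = exp(-r*dt) * [p*0.063085 + (1-p)*2.679059] = 1.325651; exercise = 0.000000; V(1,0) = max -> 1.325651
  V(1,1) = exp(-r*dt) * [p*2.679059 + (1-p)*9.425201] = 5.858186; exercise = 5.411176; V(1,1) = max -> 5.858186
  V(0,0) = exp(-r*dt) * [p*1.325651 + (1-p)*5.858186] = 3.476092; exercise = 0.270000; V(0,0) = max -> 3.476092


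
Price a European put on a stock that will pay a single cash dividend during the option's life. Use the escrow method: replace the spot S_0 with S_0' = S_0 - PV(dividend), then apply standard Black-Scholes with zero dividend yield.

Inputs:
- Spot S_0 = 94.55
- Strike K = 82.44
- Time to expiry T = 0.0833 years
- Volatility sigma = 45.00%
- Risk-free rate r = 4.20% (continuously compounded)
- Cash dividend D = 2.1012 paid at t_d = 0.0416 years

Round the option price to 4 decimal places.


Answer: Price = 1.1157

Derivation:
PV(D) = D * exp(-r * t_d) = 2.1012 * 0.99825433 = 2.09753199
S_0' = S_0 - PV(D) = 94.5500 - 2.09753199 = 92.45246801
d1 = (ln(S_0'/K) + (r + sigma^2/2)*T) / (sigma*sqrt(T)) = 0.97442824
d2 = d1 - sigma*sqrt(T) = 0.84455041
exp(-rT) = 0.99650751
N(-d1) = 0.16492198; N(-d2) = 0.19918095
P = K * exp(-rT) * N(-d2) - S_0' * N(-d1) = 82.4400 * 0.99650751 * 0.19918095 - 92.45246801 * 0.16492198 = 1.1157
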